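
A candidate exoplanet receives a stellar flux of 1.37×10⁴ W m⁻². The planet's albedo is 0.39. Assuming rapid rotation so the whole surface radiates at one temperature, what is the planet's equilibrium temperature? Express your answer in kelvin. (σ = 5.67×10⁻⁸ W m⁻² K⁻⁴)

Energy balance: absorbed = emitted ⇒ πR²·S(1−A) = 4πR²·σT_eq⁴, so T_eq⁴ = S(1−A)/(4σ).
T_eq = [1.37×10⁴ × 0.61 / (4 × 5.67×10⁻⁸)]^(1/4) = (3.68×10¹⁰)^(1/4) = 438 K.

T_eq ≈ 438 K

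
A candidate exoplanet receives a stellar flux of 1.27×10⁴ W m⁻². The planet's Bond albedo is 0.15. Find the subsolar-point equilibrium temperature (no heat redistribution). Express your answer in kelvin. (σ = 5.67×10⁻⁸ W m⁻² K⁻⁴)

T_ss ≈ 661 K

At the subsolar point the surface absorbs S(1−A) and emits σT⁴ per unit area — no factor of 4, since only the local patch is in balance.
T = [1.27×10⁴ × 0.85 / 5.67×10⁻⁸]^(1/4) = (1.90×10¹¹)^(1/4) = 661 K.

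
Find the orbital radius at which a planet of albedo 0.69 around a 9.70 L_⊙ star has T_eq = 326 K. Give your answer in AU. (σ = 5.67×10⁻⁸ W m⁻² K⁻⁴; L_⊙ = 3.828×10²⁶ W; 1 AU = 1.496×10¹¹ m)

L = 9.70 × 3.828×10²⁶ = 3.71×10²⁷ W.
From T_eq⁴ = L(1−A)/(16πσd²): d = √[L(1−A)/(16πσT_eq⁴)].
d = √[3.71×10²⁷ × 0.31 / (16π × 5.67×10⁻⁸ × (326)⁴)] = 1.89×10¹¹ m = 1.26 AU.

d ≈ 1.26 AU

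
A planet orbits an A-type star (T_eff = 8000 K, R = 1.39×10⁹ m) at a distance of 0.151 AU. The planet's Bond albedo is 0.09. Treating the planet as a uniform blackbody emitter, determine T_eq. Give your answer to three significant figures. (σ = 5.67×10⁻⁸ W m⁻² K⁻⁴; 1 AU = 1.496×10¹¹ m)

T_eq ≈ 1370 K

d = 0.151 AU = 2.26×10¹⁰ m.
L = 4πR_⋆²σT_⋆⁴ = 4π(1.39×10⁹)² × 5.67×10⁻⁸ × (8000)⁴ = 5.64×10²⁷ W.
S = L/(4πd²) = 8.79×10⁵ W m⁻².
Energy balance: absorbed = emitted ⇒ πR²·S(1−A) = 4πR²·σT_eq⁴, so T_eq⁴ = S(1−A)/(4σ).
T_eq = [8.79×10⁵ × 0.91 / (4 × 5.67×10⁻⁸)]^(1/4) = (3.53×10¹²)^(1/4) = 1370 K.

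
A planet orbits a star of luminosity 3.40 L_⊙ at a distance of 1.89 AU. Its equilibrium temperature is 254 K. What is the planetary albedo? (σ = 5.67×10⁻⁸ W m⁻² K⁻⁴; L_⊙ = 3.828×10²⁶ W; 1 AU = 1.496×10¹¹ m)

d = 1.89 AU = 2.83×10¹¹ m.
L = 3.40 × 3.828×10²⁶ = 1.30×10²⁷ W.
Flux: S = L/(4πd²) = 1.30×10²⁷/(4π×(2.83×10¹¹)²) = 1300 W m⁻².
From T_eq⁴ = S(1−A)/(4σ): 1−A = 4σT_eq⁴/S.
1−A = 4 × 5.67×10⁻⁸ × (254)⁴ / 1300 = 0.729.

A ≈ 0.27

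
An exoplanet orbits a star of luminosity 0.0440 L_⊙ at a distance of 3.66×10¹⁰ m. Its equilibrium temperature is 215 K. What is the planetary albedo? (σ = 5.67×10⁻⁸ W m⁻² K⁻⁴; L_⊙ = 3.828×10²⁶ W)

A ≈ 0.52

L = 0.0440 × 3.828×10²⁶ = 1.68×10²⁵ W.
Flux: S = L/(4πd²) = 1.68×10²⁵/(4π×(3.66×10¹⁰)²) = 1000 W m⁻².
From T_eq⁴ = S(1−A)/(4σ): 1−A = 4σT_eq⁴/S.
1−A = 4 × 5.67×10⁻⁸ × (215)⁴ / 1000 = 0.484.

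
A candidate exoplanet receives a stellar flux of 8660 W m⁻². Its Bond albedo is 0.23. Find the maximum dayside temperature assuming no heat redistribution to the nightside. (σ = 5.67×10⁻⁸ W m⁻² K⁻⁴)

T_ss ≈ 586 K

With no redistribution each surface element balances locally: S(1−A) = σT⁴.
T = [8660 × 0.77 / 5.67×10⁻⁸]^(1/4) = (1.18×10¹¹)^(1/4) = 586 K.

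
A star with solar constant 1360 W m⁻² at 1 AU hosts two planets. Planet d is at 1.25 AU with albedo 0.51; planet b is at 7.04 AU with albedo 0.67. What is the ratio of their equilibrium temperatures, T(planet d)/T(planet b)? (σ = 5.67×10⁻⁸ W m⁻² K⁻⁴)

T₁/T₂ ≈ 2.620

T_eq = [S₀(1−A)/(4σd²)]^(1/4), so T ∝ (1−A)^(1/4) / √d.
T₁ = [1360×0.49/(4×5.67×10⁻⁸×1.25²)]^(1/4) = 208.24 K.
T₂ = [1360×0.33/(4×5.67×10⁻⁸×7.04²)]^(1/4) = 79.49 K.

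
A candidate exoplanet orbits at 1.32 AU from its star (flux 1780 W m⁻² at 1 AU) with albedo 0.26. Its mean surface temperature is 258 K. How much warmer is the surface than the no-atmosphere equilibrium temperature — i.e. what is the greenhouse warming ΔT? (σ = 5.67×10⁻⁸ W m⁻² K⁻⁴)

S = 1780/1.32² = 1022 W m⁻².
T_eq = [S(1−A)/(4σ)]^(1/4) = [1022×0.74/(4×5.67×10⁻⁸)]^(1/4) = 240.3 K.
ΔT = T_surf − T_eq = 258 − 240.3.

ΔT ≈ 17.7 K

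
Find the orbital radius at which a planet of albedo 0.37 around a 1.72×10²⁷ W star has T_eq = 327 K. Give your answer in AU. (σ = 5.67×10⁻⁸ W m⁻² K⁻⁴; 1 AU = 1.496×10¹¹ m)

From T_eq⁴ = L(1−A)/(16πσd²): d = √[L(1−A)/(16πσT_eq⁴)].
d = √[1.72×10²⁷ × 0.63 / (16π × 5.67×10⁻⁸ × (327)⁴)] = 1.82×10¹¹ m = 1.22 AU.

d ≈ 1.22 AU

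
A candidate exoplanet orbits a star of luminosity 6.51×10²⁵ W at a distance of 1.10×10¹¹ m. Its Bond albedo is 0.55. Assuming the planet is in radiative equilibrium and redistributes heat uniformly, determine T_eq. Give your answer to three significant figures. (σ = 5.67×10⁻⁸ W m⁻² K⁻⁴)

T_eq ≈ 171 K

Flux: S = L/(4πd²) = 6.51×10²⁵/(4π×(1.10×10¹¹)²) = 428 W m⁻².
Energy balance: absorbed = emitted ⇒ πR²·S(1−A) = 4πR²·σT_eq⁴, so T_eq⁴ = S(1−A)/(4σ).
T_eq = [428 × 0.45 / (4 × 5.67×10⁻⁸)]^(1/4) = (8.49×10⁸)^(1/4) = 171 K.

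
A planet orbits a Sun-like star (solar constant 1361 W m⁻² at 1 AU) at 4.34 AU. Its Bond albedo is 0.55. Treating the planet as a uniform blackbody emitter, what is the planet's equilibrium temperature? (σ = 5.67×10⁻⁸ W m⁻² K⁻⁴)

T_eq ≈ 109 K

Flux at 4.34 AU: S = 1361/4.34² = 72.3 W m⁻².
Energy balance: absorbed = emitted ⇒ πR²·S(1−A) = 4πR²·σT_eq⁴, so T_eq⁴ = S(1−A)/(4σ).
T_eq = [72.3 × 0.45 / (4 × 5.67×10⁻⁸)]^(1/4) = (1.43×10⁸)^(1/4) = 109 K.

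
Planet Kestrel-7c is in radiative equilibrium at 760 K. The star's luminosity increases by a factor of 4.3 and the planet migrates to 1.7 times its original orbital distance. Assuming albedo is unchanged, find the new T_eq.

T_eq ≈ 839 K

T_eq ∝ L^(1/4) · d^(−1/2).
T′ = 760 × 4.3^(1/4) / 1.7^(1/2) = 839 K.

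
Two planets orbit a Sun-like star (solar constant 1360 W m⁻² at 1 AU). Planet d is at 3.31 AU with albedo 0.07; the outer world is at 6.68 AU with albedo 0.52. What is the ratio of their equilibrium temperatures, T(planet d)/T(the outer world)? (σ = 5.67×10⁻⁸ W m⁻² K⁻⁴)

T₁/T₂ ≈ 1.676

T_eq = [S₀(1−A)/(4σd²)]^(1/4), so T ∝ (1−A)^(1/4) / √d.
T₁ = [1360×0.93/(4×5.67×10⁻⁸×3.31²)]^(1/4) = 150.20 K.
T₂ = [1360×0.48/(4×5.67×10⁻⁸×6.68²)]^(1/4) = 89.62 K.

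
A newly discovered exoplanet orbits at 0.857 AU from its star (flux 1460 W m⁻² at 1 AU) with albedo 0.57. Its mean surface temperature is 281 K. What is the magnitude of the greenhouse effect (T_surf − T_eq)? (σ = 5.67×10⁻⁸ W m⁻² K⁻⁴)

S = 1460/0.857² = 1988 W m⁻².
T_eq = [S(1−A)/(4σ)]^(1/4) = [1988×0.43/(4×5.67×10⁻⁸)]^(1/4) = 247.8 K.
ΔT = T_surf − T_eq = 281 − 247.8.

ΔT ≈ 33.2 K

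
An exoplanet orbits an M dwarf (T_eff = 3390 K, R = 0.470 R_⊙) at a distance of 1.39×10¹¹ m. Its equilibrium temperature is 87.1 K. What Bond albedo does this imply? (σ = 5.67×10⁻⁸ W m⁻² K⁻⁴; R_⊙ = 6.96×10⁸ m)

R_⋆ = 0.470 × 6.96×10⁸ = 3.27×10⁸ m.
L = 4πR_⋆²σT_⋆⁴ = 4π(3.27×10⁸)² × 5.67×10⁻⁸ × (3390)⁴ = 1.01×10²⁵ W.
S = L/(4πd²) = 41.5 W m⁻².
From T_eq⁴ = S(1−A)/(4σ): 1−A = 4σT_eq⁴/S.
1−A = 4 × 5.67×10⁻⁸ × (87.1)⁴ / 41.5 = 0.315.

A ≈ 0.69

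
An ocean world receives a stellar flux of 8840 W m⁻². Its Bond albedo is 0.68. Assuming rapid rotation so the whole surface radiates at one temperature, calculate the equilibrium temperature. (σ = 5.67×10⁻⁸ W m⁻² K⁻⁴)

T_eq ≈ 334 K

Energy balance: absorbed = emitted ⇒ πR²·S(1−A) = 4πR²·σT_eq⁴, so T_eq⁴ = S(1−A)/(4σ).
T_eq = [8840 × 0.32 / (4 × 5.67×10⁻⁸)]^(1/4) = (1.25×10¹⁰)^(1/4) = 334 K.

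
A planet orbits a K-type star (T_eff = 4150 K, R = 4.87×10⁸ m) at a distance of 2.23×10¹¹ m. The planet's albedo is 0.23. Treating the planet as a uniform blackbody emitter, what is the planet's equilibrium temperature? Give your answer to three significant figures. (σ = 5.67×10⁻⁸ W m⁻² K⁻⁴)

T_eq ≈ 128 K

L = 4πR_⋆²σT_⋆⁴ = 4π(4.87×10⁸)² × 5.67×10⁻⁸ × (4150)⁴ = 5.01×10²⁵ W.
S = L/(4πd²) = 80.2 W m⁻².
Energy balance: absorbed = emitted ⇒ πR²·S(1−A) = 4πR²·σT_eq⁴, so T_eq⁴ = S(1−A)/(4σ).
T_eq = [80.2 × 0.77 / (4 × 5.67×10⁻⁸)]^(1/4) = (2.72×10⁸)^(1/4) = 128 K.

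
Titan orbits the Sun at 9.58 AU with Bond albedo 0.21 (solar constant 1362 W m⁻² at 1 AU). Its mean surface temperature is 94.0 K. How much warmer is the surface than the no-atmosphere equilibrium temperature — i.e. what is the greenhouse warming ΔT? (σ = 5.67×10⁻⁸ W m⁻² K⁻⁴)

ΔT ≈ 9.2 K

S = 1362/9.58² = 14.84 W m⁻².
T_eq = [S(1−A)/(4σ)]^(1/4) = [14.84×0.79/(4×5.67×10⁻⁸)]^(1/4) = 84.8 K.
ΔT = T_surf − T_eq = 94 − 84.8.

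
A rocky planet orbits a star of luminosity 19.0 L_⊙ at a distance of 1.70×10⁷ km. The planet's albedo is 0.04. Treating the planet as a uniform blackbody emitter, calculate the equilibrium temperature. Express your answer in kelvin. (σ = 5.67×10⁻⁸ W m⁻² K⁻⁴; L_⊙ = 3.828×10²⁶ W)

T_eq ≈ 1710 K

d = 1.70×10⁷ km = 1.70×10¹⁰ m.
L = 19.0 × 3.828×10²⁶ = 7.27×10²⁷ W.
Flux: S = L/(4πd²) = 7.27×10²⁷/(4π×(1.70×10¹⁰)²) = 2.00×10⁶ W m⁻².
Energy balance: absorbed = emitted ⇒ πR²·S(1−A) = 4πR²·σT_eq⁴, so T_eq⁴ = S(1−A)/(4σ).
T_eq = [2.00×10⁶ × 0.96 / (4 × 5.67×10⁻⁸)]^(1/4) = (8.48×10¹²)^(1/4) = 1710 K.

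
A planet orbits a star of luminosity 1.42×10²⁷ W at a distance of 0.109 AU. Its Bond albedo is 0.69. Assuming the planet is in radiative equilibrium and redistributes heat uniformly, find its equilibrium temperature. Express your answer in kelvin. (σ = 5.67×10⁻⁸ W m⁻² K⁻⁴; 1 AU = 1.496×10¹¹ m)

d = 0.109 AU = 1.63×10¹⁰ m.
Flux: S = L/(4πd²) = 1.42×10²⁷/(4π×(1.63×10¹⁰)²) = 4.25×10⁵ W m⁻².
Energy balance: absorbed = emitted ⇒ πR²·S(1−A) = 4πR²·σT_eq⁴, so T_eq⁴ = S(1−A)/(4σ).
T_eq = [4.25×10⁵ × 0.31 / (4 × 5.67×10⁻⁸)]^(1/4) = (5.81×10¹¹)^(1/4) = 873 K.

T_eq ≈ 873 K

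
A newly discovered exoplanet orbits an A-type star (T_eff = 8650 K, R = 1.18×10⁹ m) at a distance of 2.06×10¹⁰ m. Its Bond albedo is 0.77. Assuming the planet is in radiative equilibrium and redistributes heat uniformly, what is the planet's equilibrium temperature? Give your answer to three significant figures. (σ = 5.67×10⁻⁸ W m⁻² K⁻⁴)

T_eq ≈ 1010 K

L = 4πR_⋆²σT_⋆⁴ = 4π(1.18×10⁹)² × 5.67×10⁻⁸ × (8650)⁴ = 5.55×10²⁷ W.
S = L/(4πd²) = 1.04×10⁶ W m⁻².
Energy balance: absorbed = emitted ⇒ πR²·S(1−A) = 4πR²·σT_eq⁴, so T_eq⁴ = S(1−A)/(4σ).
T_eq = [1.04×10⁶ × 0.23 / (4 × 5.67×10⁻⁸)]^(1/4) = (1.06×10¹²)^(1/4) = 1010 K.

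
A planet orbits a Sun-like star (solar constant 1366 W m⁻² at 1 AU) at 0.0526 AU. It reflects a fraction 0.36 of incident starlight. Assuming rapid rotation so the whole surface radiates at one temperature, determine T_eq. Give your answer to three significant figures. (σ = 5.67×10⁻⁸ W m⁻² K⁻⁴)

T_eq ≈ 1090 K

Flux at 0.0526 AU: S = 1366/0.0526² = 4.94×10⁵ W m⁻².
Energy balance: absorbed = emitted ⇒ πR²·S(1−A) = 4πR²·σT_eq⁴, so T_eq⁴ = S(1−A)/(4σ).
T_eq = [4.94×10⁵ × 0.64 / (4 × 5.67×10⁻⁸)]^(1/4) = (1.39×10¹²)^(1/4) = 1090 K.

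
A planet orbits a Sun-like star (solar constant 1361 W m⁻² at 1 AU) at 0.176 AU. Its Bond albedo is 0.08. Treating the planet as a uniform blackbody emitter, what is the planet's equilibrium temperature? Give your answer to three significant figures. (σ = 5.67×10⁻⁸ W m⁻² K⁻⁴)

Flux at 0.176 AU: S = 1361/0.176² = 4.39×10⁴ W m⁻².
Energy balance: absorbed = emitted ⇒ πR²·S(1−A) = 4πR²·σT_eq⁴, so T_eq⁴ = S(1−A)/(4σ).
T_eq = [4.39×10⁴ × 0.92 / (4 × 5.67×10⁻⁸)]^(1/4) = (1.78×10¹¹)^(1/4) = 650 K.

T_eq ≈ 650 K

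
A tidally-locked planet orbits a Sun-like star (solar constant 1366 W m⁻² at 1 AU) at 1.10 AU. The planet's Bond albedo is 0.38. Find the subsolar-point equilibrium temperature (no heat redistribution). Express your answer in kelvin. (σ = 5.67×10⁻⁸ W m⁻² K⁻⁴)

Flux at 1.10 AU: S = 1366/1.10² = 1130 W m⁻².
At the subsolar point the surface absorbs S(1−A) and emits σT⁴ per unit area — no factor of 4, since only the local patch is in balance.
T = [1130 × 0.62 / 5.67×10⁻⁸]^(1/4) = (1.23×10¹⁰)^(1/4) = 333 K.

T_ss ≈ 333 K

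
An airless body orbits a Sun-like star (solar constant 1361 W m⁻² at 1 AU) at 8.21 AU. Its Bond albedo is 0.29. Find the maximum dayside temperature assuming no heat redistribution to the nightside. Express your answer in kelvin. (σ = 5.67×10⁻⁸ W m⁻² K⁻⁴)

T_ss ≈ 126 K

Flux at 8.21 AU: S = 1361/8.21² = 20.2 W m⁻².
With no redistribution each surface element balances locally: S(1−A) = σT⁴.
T = [20.2 × 0.71 / 5.67×10⁻⁸]^(1/4) = (2.53×10⁸)^(1/4) = 126 K.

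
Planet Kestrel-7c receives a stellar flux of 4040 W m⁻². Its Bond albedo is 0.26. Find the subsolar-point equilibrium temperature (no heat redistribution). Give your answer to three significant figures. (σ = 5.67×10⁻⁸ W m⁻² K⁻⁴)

T_ss ≈ 479 K

At the subsolar point the surface absorbs S(1−A) and emits σT⁴ per unit area — no factor of 4, since only the local patch is in balance.
T = [4040 × 0.74 / 5.67×10⁻⁸]^(1/4) = (5.27×10¹⁰)^(1/4) = 479 K.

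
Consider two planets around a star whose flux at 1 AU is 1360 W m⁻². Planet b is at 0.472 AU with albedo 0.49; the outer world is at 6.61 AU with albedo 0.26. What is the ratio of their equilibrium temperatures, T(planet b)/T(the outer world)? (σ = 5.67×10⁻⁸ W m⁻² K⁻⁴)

T₁/T₂ ≈ 3.410

T_eq = [S₀(1−A)/(4σd²)]^(1/4), so T ∝ (1−A)^(1/4) / √d.
T₁ = [1360×0.51/(4×5.67×10⁻⁸×0.472²)]^(1/4) = 342.29 K.
T₂ = [1360×0.74/(4×5.67×10⁻⁸×6.61²)]^(1/4) = 100.39 K.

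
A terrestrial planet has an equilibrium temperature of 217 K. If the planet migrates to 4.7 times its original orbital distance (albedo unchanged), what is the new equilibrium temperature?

T_eq ≈ 100 K

T_eq ∝ L^(1/4) · d^(−1/2).
T′ = 217 / 4.7^(1/2) = 100 K.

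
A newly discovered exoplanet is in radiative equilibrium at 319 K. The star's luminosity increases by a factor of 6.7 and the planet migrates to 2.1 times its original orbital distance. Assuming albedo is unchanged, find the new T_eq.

T_eq ∝ L^(1/4) · d^(−1/2).
T′ = 319 × 6.7^(1/4) / 2.1^(1/2) = 354 K.

T_eq ≈ 354 K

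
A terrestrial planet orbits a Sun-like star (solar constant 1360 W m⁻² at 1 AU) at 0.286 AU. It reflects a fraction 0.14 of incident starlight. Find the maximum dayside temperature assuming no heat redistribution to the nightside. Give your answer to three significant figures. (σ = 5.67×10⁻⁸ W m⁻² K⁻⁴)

Flux at 0.286 AU: S = 1360/0.286² = 1.66×10⁴ W m⁻².
With no redistribution each surface element balances locally: S(1−A) = σT⁴.
T = [1.66×10⁴ × 0.86 / 5.67×10⁻⁸]^(1/4) = (2.52×10¹¹)^(1/4) = 709 K.

T_ss ≈ 709 K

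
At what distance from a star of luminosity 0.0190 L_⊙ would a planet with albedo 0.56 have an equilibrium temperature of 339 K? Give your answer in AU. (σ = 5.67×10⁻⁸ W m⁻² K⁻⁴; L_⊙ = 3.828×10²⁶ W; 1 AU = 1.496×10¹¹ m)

d ≈ 0.0616 AU

L = 0.0190 × 3.828×10²⁶ = 7.27×10²⁴ W.
From T_eq⁴ = L(1−A)/(16πσd²): d = √[L(1−A)/(16πσT_eq⁴)].
d = √[7.27×10²⁴ × 0.44 / (16π × 5.67×10⁻⁸ × (339)⁴)] = 9.22×10⁹ m = 0.0616 AU.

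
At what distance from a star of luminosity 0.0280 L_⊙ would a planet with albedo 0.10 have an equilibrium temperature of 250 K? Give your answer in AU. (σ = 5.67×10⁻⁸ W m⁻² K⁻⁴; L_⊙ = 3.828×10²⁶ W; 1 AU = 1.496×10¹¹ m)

d ≈ 0.197 AU

L = 0.0280 × 3.828×10²⁶ = 1.07×10²⁵ W.
From T_eq⁴ = L(1−A)/(16πσd²): d = √[L(1−A)/(16πσT_eq⁴)].
d = √[1.07×10²⁵ × 0.90 / (16π × 5.67×10⁻⁸ × (250)⁴)] = 2.94×10¹⁰ m = 0.197 AU.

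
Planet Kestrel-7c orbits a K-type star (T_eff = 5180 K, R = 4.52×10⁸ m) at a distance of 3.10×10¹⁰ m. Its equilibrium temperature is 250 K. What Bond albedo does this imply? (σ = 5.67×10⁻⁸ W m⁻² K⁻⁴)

A ≈ 0.90

L = 4πR_⋆²σT_⋆⁴ = 4π(4.52×10⁸)² × 5.67×10⁻⁸ × (5180)⁴ = 1.05×10²⁶ W.
S = L/(4πd²) = 8680 W m⁻².
From T_eq⁴ = S(1−A)/(4σ): 1−A = 4σT_eq⁴/S.
1−A = 4 × 5.67×10⁻⁸ × (250)⁴ / 8680 = 0.102.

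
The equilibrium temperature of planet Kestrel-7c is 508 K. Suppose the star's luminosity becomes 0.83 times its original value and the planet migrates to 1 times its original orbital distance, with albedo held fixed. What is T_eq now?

T_eq ∝ L^(1/4) · d^(−1/2).
T′ = 508 × 0.83^(1/4) / 1^(1/2) = 485 K.

T_eq ≈ 485 K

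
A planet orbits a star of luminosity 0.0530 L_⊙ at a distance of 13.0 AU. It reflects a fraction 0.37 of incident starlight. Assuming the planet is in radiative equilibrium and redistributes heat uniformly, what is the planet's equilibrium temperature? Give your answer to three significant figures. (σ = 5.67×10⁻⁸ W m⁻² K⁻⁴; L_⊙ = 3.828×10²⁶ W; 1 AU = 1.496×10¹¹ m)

d = 13.0 AU = 1.94×10¹² m.
L = 0.0530 × 3.828×10²⁶ = 2.03×10²⁵ W.
Flux: S = L/(4πd²) = 2.03×10²⁵/(4π×(1.94×10¹²)²) = 0.427 W m⁻².
Energy balance: absorbed = emitted ⇒ πR²·S(1−A) = 4πR²·σT_eq⁴, so T_eq⁴ = S(1−A)/(4σ).
T_eq = [0.427 × 0.63 / (4 × 5.67×10⁻⁸)]^(1/4) = (1.19×10⁶)^(1/4) = 33.0 K.

T_eq ≈ 33.0 K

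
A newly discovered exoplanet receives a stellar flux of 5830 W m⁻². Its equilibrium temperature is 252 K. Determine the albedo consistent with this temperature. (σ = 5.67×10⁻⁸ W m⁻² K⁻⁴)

From T_eq⁴ = S(1−A)/(4σ): 1−A = 4σT_eq⁴/S.
1−A = 4 × 5.67×10⁻⁸ × (252)⁴ / 5830 = 0.157.

A ≈ 0.84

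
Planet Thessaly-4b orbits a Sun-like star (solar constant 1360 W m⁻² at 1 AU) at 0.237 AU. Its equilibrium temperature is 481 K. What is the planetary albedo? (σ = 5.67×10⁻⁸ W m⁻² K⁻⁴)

A ≈ 0.50

Flux at 0.237 AU: S = 1360/0.237² = 2.42×10⁴ W m⁻².
From T_eq⁴ = S(1−A)/(4σ): 1−A = 4σT_eq⁴/S.
1−A = 4 × 5.67×10⁻⁸ × (481)⁴ / 2.42×10⁴ = 0.501.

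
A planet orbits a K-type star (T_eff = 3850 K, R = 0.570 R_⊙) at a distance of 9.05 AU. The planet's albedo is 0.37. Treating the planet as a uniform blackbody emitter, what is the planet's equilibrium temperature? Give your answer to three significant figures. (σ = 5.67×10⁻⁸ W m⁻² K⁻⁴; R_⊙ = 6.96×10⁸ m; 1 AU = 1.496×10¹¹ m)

R_⋆ = 0.570 × 6.96×10⁸ = 3.97×10⁸ m.
d = 9.05 AU = 1.35×10¹² m.
L = 4πR_⋆²σT_⋆⁴ = 4π(3.97×10⁸)² × 5.67×10⁻⁸ × (3850)⁴ = 2.46×10²⁵ W.
S = L/(4πd²) = 1.07 W m⁻².
Energy balance: absorbed = emitted ⇒ πR²·S(1−A) = 4πR²·σT_eq⁴, so T_eq⁴ = S(1−A)/(4σ).
T_eq = [1.07 × 0.63 / (4 × 5.67×10⁻⁸)]^(1/4) = (2.97×10⁶)^(1/4) = 41.5 K.

T_eq ≈ 41.5 K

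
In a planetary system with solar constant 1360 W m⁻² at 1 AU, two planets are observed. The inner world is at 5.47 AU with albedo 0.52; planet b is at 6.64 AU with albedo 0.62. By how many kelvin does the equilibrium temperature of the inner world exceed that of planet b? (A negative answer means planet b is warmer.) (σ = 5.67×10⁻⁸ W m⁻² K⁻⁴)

ΔT ≈ 14.2 K

T_eq = [S₀(1−A)/(4σd²)]^(1/4), so T ∝ (1−A)^(1/4) / √d.
T₁ = [1360×0.48/(4×5.67×10⁻⁸×5.47²)]^(1/4) = 99.04 K.
T₂ = [1360×0.38/(4×5.67×10⁻⁸×6.64²)]^(1/4) = 84.79 K.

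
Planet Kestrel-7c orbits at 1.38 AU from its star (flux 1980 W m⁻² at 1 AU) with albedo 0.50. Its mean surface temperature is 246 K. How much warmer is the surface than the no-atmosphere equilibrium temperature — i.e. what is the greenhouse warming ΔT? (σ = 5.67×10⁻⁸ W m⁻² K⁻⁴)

S = 1980/1.38² = 1040 W m⁻².
T_eq = [S(1−A)/(4σ)]^(1/4) = [1040×0.50/(4×5.67×10⁻⁸)]^(1/4) = 218.8 K.
ΔT = T_surf − T_eq = 246 − 218.8.

ΔT ≈ 27.2 K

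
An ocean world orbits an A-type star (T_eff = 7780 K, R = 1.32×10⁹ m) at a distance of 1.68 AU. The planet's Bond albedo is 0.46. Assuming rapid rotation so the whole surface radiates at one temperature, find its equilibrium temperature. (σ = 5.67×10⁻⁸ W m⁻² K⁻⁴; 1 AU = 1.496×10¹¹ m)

d = 1.68 AU = 2.51×10¹¹ m.
L = 4πR_⋆²σT_⋆⁴ = 4π(1.32×10⁹)² × 5.67×10⁻⁸ × (7780)⁴ = 4.55×10²⁷ W.
S = L/(4πd²) = 5730 W m⁻².
Energy balance: absorbed = emitted ⇒ πR²·S(1−A) = 4πR²·σT_eq⁴, so T_eq⁴ = S(1−A)/(4σ).
T_eq = [5730 × 0.54 / (4 × 5.67×10⁻⁸)]^(1/4) = (1.36×10¹⁰)^(1/4) = 342 K.

T_eq ≈ 342 K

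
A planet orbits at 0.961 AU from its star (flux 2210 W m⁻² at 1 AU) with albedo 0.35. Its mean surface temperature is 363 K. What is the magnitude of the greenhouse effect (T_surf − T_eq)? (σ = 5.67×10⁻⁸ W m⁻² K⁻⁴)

S = 2210/0.961² = 2393 W m⁻².
T_eq = [S(1−A)/(4σ)]^(1/4) = [2393×0.65/(4×5.67×10⁻⁸)]^(1/4) = 287.8 K.
ΔT = T_surf − T_eq = 363 − 287.8.

ΔT ≈ 75.2 K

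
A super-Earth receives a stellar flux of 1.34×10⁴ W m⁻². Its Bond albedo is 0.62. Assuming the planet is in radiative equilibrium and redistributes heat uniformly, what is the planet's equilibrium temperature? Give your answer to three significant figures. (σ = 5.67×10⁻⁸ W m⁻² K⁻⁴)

T_eq ≈ 387 K

Energy balance: absorbed = emitted ⇒ πR²·S(1−A) = 4πR²·σT_eq⁴, so T_eq⁴ = S(1−A)/(4σ).
T_eq = [1.34×10⁴ × 0.38 / (4 × 5.67×10⁻⁸)]^(1/4) = (2.25×10¹⁰)^(1/4) = 387 K.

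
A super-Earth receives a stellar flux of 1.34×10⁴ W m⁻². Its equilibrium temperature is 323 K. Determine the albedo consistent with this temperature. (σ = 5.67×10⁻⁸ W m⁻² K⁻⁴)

A ≈ 0.82

From T_eq⁴ = S(1−A)/(4σ): 1−A = 4σT_eq⁴/S.
1−A = 4 × 5.67×10⁻⁸ × (323)⁴ / 1.34×10⁴ = 0.184.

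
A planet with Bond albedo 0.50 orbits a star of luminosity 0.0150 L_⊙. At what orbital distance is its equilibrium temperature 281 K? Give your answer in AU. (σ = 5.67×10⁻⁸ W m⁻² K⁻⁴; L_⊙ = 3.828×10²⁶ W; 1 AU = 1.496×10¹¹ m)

d ≈ 0.0850 AU

L = 0.0150 × 3.828×10²⁶ = 5.74×10²⁴ W.
From T_eq⁴ = L(1−A)/(16πσd²): d = √[L(1−A)/(16πσT_eq⁴)].
d = √[5.74×10²⁴ × 0.50 / (16π × 5.67×10⁻⁸ × (281)⁴)] = 1.27×10¹⁰ m = 0.0850 AU.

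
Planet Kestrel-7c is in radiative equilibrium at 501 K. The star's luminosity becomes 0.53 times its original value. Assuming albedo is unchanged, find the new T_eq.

T_eq ≈ 427 K

T_eq ∝ L^(1/4) · d^(−1/2).
T′ = 501 × 0.53^(1/4) = 427 K.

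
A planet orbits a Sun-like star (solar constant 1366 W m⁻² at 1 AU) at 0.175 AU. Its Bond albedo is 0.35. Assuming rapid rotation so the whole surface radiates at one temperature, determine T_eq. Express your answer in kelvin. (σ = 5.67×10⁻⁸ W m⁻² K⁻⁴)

Flux at 0.175 AU: S = 1366/0.175² = 4.46×10⁴ W m⁻².
Energy balance: absorbed = emitted ⇒ πR²·S(1−A) = 4πR²·σT_eq⁴, so T_eq⁴ = S(1−A)/(4σ).
T_eq = [4.46×10⁴ × 0.65 / (4 × 5.67×10⁻⁸)]^(1/4) = (1.28×10¹¹)^(1/4) = 598 K.

T_eq ≈ 598 K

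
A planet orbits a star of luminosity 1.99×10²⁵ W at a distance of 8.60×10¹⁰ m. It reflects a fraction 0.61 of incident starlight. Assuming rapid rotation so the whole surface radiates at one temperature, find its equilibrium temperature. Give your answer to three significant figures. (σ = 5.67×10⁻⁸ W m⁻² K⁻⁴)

T_eq ≈ 139 K

Flux: S = L/(4πd²) = 1.99×10²⁵/(4π×(8.60×10¹⁰)²) = 214 W m⁻².
Energy balance: absorbed = emitted ⇒ πR²·S(1−A) = 4πR²·σT_eq⁴, so T_eq⁴ = S(1−A)/(4σ).
T_eq = [214 × 0.39 / (4 × 5.67×10⁻⁸)]^(1/4) = (3.68×10⁸)^(1/4) = 139 K.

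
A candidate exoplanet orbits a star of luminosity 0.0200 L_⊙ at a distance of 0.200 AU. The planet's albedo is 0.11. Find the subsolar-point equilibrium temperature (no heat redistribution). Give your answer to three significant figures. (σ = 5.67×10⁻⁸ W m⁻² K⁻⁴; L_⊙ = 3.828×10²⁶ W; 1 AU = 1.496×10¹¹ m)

T_ss ≈ 321 K

d = 0.200 AU = 2.99×10¹⁰ m.
L = 0.0200 × 3.828×10²⁶ = 7.66×10²⁴ W.
Flux: S = L/(4πd²) = 7.66×10²⁴/(4π×(2.99×10¹⁰)²) = 681 W m⁻².
At the subsolar point the surface absorbs S(1−A) and emits σT⁴ per unit area — no factor of 4, since only the local patch is in balance.
T = [681 × 0.89 / 5.67×10⁻⁸]^(1/4) = (1.07×10¹⁰)^(1/4) = 321 K.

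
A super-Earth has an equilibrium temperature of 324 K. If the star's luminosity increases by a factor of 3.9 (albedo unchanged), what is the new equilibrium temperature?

T_eq ∝ L^(1/4) · d^(−1/2).
T′ = 324 × 3.9^(1/4) = 455 K.

T_eq ≈ 455 K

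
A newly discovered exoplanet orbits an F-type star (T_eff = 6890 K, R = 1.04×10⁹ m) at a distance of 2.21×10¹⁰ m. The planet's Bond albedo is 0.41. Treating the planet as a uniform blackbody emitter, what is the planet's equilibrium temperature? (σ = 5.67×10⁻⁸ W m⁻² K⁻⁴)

L = 4πR_⋆²σT_⋆⁴ = 4π(1.04×10⁹)² × 5.67×10⁻⁸ × (6890)⁴ = 1.74×10²⁷ W.
S = L/(4πd²) = 2.83×10⁵ W m⁻².
Energy balance: absorbed = emitted ⇒ πR²·S(1−A) = 4πR²·σT_eq⁴, so T_eq⁴ = S(1−A)/(4σ).
T_eq = [2.83×10⁵ × 0.59 / (4 × 5.67×10⁻⁸)]^(1/4) = (7.36×10¹¹)^(1/4) = 926 K.

T_eq ≈ 926 K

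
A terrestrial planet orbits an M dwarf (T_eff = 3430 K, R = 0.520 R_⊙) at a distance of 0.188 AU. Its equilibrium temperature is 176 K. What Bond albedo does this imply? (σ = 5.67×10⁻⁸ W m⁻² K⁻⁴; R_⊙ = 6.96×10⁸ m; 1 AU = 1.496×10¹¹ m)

R_⋆ = 0.520 × 6.96×10⁸ = 3.62×10⁸ m.
d = 0.188 AU = 2.81×10¹⁰ m.
L = 4πR_⋆²σT_⋆⁴ = 4π(3.62×10⁸)² × 5.67×10⁻⁸ × (3430)⁴ = 1.29×10²⁵ W.
S = L/(4πd²) = 1300 W m⁻².
From T_eq⁴ = S(1−A)/(4σ): 1−A = 4σT_eq⁴/S.
1−A = 4 × 5.67×10⁻⁸ × (176)⁴ / 1300 = 0.167.

A ≈ 0.83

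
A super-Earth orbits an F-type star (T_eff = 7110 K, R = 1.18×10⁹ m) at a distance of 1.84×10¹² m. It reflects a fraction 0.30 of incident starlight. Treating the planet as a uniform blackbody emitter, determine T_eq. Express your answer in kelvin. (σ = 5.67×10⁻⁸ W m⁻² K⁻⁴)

T_eq ≈ 116 K

L = 4πR_⋆²σT_⋆⁴ = 4π(1.18×10⁹)² × 5.67×10⁻⁸ × (7110)⁴ = 2.54×10²⁷ W.
S = L/(4πd²) = 59.6 W m⁻².
Energy balance: absorbed = emitted ⇒ πR²·S(1−A) = 4πR²·σT_eq⁴, so T_eq⁴ = S(1−A)/(4σ).
T_eq = [59.6 × 0.70 / (4 × 5.67×10⁻⁸)]^(1/4) = (1.84×10⁸)^(1/4) = 116 K.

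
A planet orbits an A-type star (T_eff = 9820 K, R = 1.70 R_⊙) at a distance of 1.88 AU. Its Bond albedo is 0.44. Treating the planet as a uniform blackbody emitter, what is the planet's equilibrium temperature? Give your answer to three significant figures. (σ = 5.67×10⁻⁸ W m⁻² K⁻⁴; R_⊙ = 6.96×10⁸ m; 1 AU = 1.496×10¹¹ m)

T_eq ≈ 390 K

R_⋆ = 1.70 × 6.96×10⁸ = 1.18×10⁹ m.
d = 1.88 AU = 2.81×10¹¹ m.
L = 4πR_⋆²σT_⋆⁴ = 4π(1.18×10⁹)² × 5.67×10⁻⁸ × (9820)⁴ = 9.28×10²⁷ W.
S = L/(4πd²) = 9330 W m⁻².
Energy balance: absorbed = emitted ⇒ πR²·S(1−A) = 4πR²·σT_eq⁴, so T_eq⁴ = S(1−A)/(4σ).
T_eq = [9330 × 0.56 / (4 × 5.67×10⁻⁸)]^(1/4) = (2.30×10¹⁰)^(1/4) = 390 K.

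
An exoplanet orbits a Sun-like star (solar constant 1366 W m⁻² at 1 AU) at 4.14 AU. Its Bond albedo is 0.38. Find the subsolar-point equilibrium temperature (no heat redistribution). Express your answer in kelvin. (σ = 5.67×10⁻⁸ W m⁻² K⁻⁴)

Flux at 4.14 AU: S = 1366/4.14² = 79.7 W m⁻².
At the subsolar point the surface absorbs S(1−A) and emits σT⁴ per unit area — no factor of 4, since only the local patch is in balance.
T = [79.7 × 0.62 / 5.67×10⁻⁸]^(1/4) = (8.71×10⁸)^(1/4) = 172 K.

T_ss ≈ 172 K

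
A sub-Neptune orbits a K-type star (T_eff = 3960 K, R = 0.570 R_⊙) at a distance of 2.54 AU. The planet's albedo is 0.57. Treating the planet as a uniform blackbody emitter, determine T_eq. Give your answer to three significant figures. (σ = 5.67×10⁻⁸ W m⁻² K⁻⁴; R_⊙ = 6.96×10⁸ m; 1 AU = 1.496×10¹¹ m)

T_eq ≈ 73.3 K

R_⋆ = 0.570 × 6.96×10⁸ = 3.97×10⁸ m.
d = 2.54 AU = 3.80×10¹¹ m.
L = 4πR_⋆²σT_⋆⁴ = 4π(3.97×10⁸)² × 5.67×10⁻⁸ × (3960)⁴ = 2.76×10²⁵ W.
S = L/(4πd²) = 15.2 W m⁻².
Energy balance: absorbed = emitted ⇒ πR²·S(1−A) = 4πR²·σT_eq⁴, so T_eq⁴ = S(1−A)/(4σ).
T_eq = [15.2 × 0.43 / (4 × 5.67×10⁻⁸)]^(1/4) = (2.88×10⁷)^(1/4) = 73.3 K.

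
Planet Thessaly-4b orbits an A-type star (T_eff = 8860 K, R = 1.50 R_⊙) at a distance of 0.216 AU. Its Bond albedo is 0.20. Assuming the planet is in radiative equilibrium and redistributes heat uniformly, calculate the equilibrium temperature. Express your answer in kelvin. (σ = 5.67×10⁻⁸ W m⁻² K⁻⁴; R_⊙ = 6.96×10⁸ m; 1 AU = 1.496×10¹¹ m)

R_⋆ = 1.50 × 6.96×10⁸ = 1.04×10⁹ m.
d = 0.216 AU = 3.23×10¹⁰ m.
L = 4πR_⋆²σT_⋆⁴ = 4π(1.04×10⁹)² × 5.67×10⁻⁸ × (8860)⁴ = 4.79×10²⁷ W.
S = L/(4πd²) = 3.65×10⁵ W m⁻².
Energy balance: absorbed = emitted ⇒ πR²·S(1−A) = 4πR²·σT_eq⁴, so T_eq⁴ = S(1−A)/(4σ).
T_eq = [3.65×10⁵ × 0.80 / (4 × 5.67×10⁻⁸)]^(1/4) = (1.29×10¹²)^(1/4) = 1060 K.

T_eq ≈ 1060 K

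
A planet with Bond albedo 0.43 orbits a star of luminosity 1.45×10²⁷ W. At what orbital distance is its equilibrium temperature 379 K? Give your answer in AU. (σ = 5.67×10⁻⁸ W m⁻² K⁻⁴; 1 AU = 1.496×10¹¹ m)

From T_eq⁴ = L(1−A)/(16πσd²): d = √[L(1−A)/(16πσT_eq⁴)].
d = √[1.45×10²⁷ × 0.57 / (16π × 5.67×10⁻⁸ × (379)⁴)] = 1.19×10¹¹ m = 0.792 AU.

d ≈ 0.792 AU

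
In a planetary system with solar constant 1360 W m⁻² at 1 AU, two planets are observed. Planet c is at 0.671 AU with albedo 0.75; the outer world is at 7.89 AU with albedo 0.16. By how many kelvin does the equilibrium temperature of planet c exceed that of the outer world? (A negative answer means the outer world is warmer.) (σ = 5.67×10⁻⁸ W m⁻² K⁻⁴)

ΔT ≈ 145.4 K

T_eq = [S₀(1−A)/(4σd²)]^(1/4), so T ∝ (1−A)^(1/4) / √d.
T₁ = [1360×0.25/(4×5.67×10⁻⁸×0.671²)]^(1/4) = 240.21 K.
T₂ = [1360×0.84/(4×5.67×10⁻⁸×7.89²)]^(1/4) = 94.84 K.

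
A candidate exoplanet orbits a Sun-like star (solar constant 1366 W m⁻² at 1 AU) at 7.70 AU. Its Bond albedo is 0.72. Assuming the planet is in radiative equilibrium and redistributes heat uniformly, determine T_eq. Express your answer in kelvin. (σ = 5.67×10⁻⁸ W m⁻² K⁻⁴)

T_eq ≈ 73.0 K

Flux at 7.70 AU: S = 1366/7.70² = 23.0 W m⁻².
Energy balance: absorbed = emitted ⇒ πR²·S(1−A) = 4πR²·σT_eq⁴, so T_eq⁴ = S(1−A)/(4σ).
T_eq = [23.0 × 0.28 / (4 × 5.67×10⁻⁸)]^(1/4) = (2.84×10⁷)^(1/4) = 73.0 K.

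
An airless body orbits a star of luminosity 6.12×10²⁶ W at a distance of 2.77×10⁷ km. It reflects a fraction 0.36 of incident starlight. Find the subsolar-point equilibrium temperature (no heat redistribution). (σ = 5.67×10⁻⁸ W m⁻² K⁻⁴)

T_ss ≈ 920 K

d = 2.77×10⁷ km = 2.77×10¹⁰ m.
Flux: S = L/(4πd²) = 6.12×10²⁶/(4π×(2.77×10¹⁰)²) = 6.35×10⁴ W m⁻².
At the subsolar point the surface absorbs S(1−A) and emits σT⁴ per unit area — no factor of 4, since only the local patch is in balance.
T = [6.35×10⁴ × 0.64 / 5.67×10⁻⁸]^(1/4) = (7.16×10¹¹)^(1/4) = 920 K.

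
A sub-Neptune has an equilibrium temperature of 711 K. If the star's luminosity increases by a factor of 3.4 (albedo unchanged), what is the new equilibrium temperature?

T_eq ≈ 965 K

T_eq ∝ L^(1/4) · d^(−1/2).
T′ = 711 × 3.4^(1/4) = 965 K.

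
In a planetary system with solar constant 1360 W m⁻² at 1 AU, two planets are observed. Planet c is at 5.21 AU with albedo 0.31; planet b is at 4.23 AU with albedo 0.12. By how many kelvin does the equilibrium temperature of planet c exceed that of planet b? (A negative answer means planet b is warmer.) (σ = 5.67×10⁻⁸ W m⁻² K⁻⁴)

ΔT ≈ -19.9 K

T_eq = [S₀(1−A)/(4σd²)]^(1/4), so T ∝ (1−A)^(1/4) / √d.
T₁ = [1360×0.69/(4×5.67×10⁻⁸×5.21²)]^(1/4) = 111.11 K.
T₂ = [1360×0.88/(4×5.67×10⁻⁸×4.23²)]^(1/4) = 131.05 K.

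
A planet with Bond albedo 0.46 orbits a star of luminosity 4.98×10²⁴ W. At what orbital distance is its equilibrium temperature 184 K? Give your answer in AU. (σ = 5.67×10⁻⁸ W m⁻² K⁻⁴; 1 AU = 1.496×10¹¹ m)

d ≈ 0.192 AU

From T_eq⁴ = L(1−A)/(16πσd²): d = √[L(1−A)/(16πσT_eq⁴)].
d = √[4.98×10²⁴ × 0.54 / (16π × 5.67×10⁻⁸ × (184)⁴)] = 2.87×10¹⁰ m = 0.192 AU.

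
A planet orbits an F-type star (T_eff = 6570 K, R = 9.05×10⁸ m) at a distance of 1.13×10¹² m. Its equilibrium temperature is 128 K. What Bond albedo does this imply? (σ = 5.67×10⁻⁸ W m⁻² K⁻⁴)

A ≈ 0.10

L = 4πR_⋆²σT_⋆⁴ = 4π(9.05×10⁸)² × 5.67×10⁻⁸ × (6570)⁴ = 1.09×10²⁷ W.
S = L/(4πd²) = 67.8 W m⁻².
From T_eq⁴ = S(1−A)/(4σ): 1−A = 4σT_eq⁴/S.
1−A = 4 × 5.67×10⁻⁸ × (128)⁴ / 67.8 = 0.898.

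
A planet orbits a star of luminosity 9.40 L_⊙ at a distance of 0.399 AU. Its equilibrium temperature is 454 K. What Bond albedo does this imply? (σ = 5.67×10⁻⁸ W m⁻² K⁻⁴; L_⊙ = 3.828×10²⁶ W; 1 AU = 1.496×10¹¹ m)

d = 0.399 AU = 5.97×10¹⁰ m.
L = 9.40 × 3.828×10²⁶ = 3.60×10²⁷ W.
Flux: S = L/(4πd²) = 3.60×10²⁷/(4π×(5.97×10¹⁰)²) = 8.04×10⁴ W m⁻².
From T_eq⁴ = S(1−A)/(4σ): 1−A = 4σT_eq⁴/S.
1−A = 4 × 5.67×10⁻⁸ × (454)⁴ / 8.04×10⁴ = 0.120.

A ≈ 0.88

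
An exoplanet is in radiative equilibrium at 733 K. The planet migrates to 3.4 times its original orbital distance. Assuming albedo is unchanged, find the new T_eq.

T_eq ∝ L^(1/4) · d^(−1/2).
T′ = 733 / 3.4^(1/2) = 398 K.

T_eq ≈ 398 K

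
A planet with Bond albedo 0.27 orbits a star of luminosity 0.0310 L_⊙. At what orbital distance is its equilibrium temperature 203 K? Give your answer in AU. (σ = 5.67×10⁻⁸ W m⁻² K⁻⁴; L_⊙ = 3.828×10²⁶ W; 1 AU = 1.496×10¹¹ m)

L = 0.0310 × 3.828×10²⁶ = 1.19×10²⁵ W.
From T_eq⁴ = L(1−A)/(16πσd²): d = √[L(1−A)/(16πσT_eq⁴)].
d = √[1.19×10²⁵ × 0.73 / (16π × 5.67×10⁻⁸ × (203)⁴)] = 4.23×10¹⁰ m = 0.283 AU.

d ≈ 0.283 AU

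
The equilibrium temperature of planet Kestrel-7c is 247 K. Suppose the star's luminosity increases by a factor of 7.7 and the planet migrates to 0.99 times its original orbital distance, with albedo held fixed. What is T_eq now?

T_eq ≈ 414 K

T_eq ∝ L^(1/4) · d^(−1/2).
T′ = 247 × 7.7^(1/4) / 0.99^(1/2) = 414 K.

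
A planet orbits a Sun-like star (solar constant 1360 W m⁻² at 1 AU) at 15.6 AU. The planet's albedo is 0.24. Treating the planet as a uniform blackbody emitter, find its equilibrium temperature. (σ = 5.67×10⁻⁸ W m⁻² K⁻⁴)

Flux at 15.6 AU: S = 1360/15.6² = 5.59 W m⁻².
Energy balance: absorbed = emitted ⇒ πR²·S(1−A) = 4πR²·σT_eq⁴, so T_eq⁴ = S(1−A)/(4σ).
T_eq = [5.59 × 0.76 / (4 × 5.67×10⁻⁸)]^(1/4) = (1.87×10⁷)^(1/4) = 65.8 K.

T_eq ≈ 65.8 K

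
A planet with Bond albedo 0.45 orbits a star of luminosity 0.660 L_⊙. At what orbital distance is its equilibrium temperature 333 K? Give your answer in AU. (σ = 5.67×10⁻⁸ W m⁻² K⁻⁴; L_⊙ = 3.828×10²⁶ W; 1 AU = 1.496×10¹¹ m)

L = 0.660 × 3.828×10²⁶ = 2.53×10²⁶ W.
From T_eq⁴ = L(1−A)/(16πσd²): d = √[L(1−A)/(16πσT_eq⁴)].
d = √[2.53×10²⁶ × 0.55 / (16π × 5.67×10⁻⁸ × (333)⁴)] = 6.30×10¹⁰ m = 0.421 AU.

d ≈ 0.421 AU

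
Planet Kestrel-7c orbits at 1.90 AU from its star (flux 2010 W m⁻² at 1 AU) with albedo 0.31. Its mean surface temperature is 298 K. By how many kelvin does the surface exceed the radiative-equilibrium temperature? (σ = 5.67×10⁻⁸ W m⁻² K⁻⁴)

ΔT ≈ 95.1 K

S = 2010/1.90² = 556.8 W m⁻².
T_eq = [S(1−A)/(4σ)]^(1/4) = [556.8×0.69/(4×5.67×10⁻⁸)]^(1/4) = 202.9 K.
ΔT = T_surf − T_eq = 298 − 202.9.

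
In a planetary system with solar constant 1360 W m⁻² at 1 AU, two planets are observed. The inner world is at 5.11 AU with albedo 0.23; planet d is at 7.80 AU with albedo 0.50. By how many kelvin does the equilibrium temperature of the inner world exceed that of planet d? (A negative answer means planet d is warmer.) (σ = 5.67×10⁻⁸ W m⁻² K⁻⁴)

T_eq = [S₀(1−A)/(4σd²)]^(1/4), so T ∝ (1−A)^(1/4) / √d.
T₁ = [1360×0.77/(4×5.67×10⁻⁸×5.11²)]^(1/4) = 115.32 K.
T₂ = [1360×0.50/(4×5.67×10⁻⁸×7.80²)]^(1/4) = 83.79 K.

ΔT ≈ 31.5 K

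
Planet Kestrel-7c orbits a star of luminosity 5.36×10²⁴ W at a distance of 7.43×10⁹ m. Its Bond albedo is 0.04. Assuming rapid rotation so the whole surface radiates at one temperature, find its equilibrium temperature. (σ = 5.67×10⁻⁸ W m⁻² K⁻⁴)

Flux: S = L/(4πd²) = 5.36×10²⁴/(4π×(7.43×10⁹)²) = 7730 W m⁻².
Energy balance: absorbed = emitted ⇒ πR²·S(1−A) = 4πR²·σT_eq⁴, so T_eq⁴ = S(1−A)/(4σ).
T_eq = [7730 × 0.96 / (4 × 5.67×10⁻⁸)]^(1/4) = (3.27×10¹⁰)^(1/4) = 425 K.

T_eq ≈ 425 K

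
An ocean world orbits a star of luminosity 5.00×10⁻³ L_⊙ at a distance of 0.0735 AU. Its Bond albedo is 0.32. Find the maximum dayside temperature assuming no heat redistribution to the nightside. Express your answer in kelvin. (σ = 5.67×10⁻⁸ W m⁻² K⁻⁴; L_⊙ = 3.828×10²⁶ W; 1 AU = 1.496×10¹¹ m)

d = 0.0735 AU = 1.10×10¹⁰ m.
L = 5.00×10⁻³ × 3.828×10²⁶ = 1.91×10²⁴ W.
Flux: S = L/(4πd²) = 1.91×10²⁴/(4π×(1.10×10¹⁰)²) = 1260 W m⁻².
With no redistribution each surface element balances locally: S(1−A) = σT⁴.
T = [1260 × 0.68 / 5.67×10⁻⁸]^(1/4) = (1.51×10¹⁰)^(1/4) = 351 K.

T_ss ≈ 351 K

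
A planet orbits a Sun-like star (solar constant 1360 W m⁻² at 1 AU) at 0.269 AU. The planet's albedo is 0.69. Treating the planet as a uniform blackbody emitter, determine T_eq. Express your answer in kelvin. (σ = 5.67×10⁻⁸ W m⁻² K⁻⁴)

Flux at 0.269 AU: S = 1360/0.269² = 1.88×10⁴ W m⁻².
Energy balance: absorbed = emitted ⇒ πR²·S(1−A) = 4πR²·σT_eq⁴, so T_eq⁴ = S(1−A)/(4σ).
T_eq = [1.88×10⁴ × 0.31 / (4 × 5.67×10⁻⁸)]^(1/4) = (2.57×10¹⁰)^(1/4) = 400 K.

T_eq ≈ 400 K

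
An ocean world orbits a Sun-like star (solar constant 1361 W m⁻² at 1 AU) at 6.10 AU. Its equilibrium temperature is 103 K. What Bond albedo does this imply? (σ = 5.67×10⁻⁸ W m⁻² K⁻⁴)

A ≈ 0.30

Flux at 6.10 AU: S = 1361/6.10² = 36.6 W m⁻².
From T_eq⁴ = S(1−A)/(4σ): 1−A = 4σT_eq⁴/S.
1−A = 4 × 5.67×10⁻⁸ × (103)⁴ / 36.6 = 0.698.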